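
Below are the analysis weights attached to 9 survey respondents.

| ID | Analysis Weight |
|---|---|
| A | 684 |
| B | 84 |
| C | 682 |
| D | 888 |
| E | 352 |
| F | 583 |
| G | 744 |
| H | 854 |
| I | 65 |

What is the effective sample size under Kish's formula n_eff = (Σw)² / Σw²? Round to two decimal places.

7.00

Σ wᵢ = 684 + 84 + 682 + 888 + 352 + 583 + 744 + 854 + 65 = 4936
Σ wᵢ² = 467856 + 7056 + 465124 + 788544 + 123904 + 339889 + 553536 + 729316 + 4225 = 3479450
n_eff = 4936² / 3479450 = 24364096 / 3479450 = 7.0022837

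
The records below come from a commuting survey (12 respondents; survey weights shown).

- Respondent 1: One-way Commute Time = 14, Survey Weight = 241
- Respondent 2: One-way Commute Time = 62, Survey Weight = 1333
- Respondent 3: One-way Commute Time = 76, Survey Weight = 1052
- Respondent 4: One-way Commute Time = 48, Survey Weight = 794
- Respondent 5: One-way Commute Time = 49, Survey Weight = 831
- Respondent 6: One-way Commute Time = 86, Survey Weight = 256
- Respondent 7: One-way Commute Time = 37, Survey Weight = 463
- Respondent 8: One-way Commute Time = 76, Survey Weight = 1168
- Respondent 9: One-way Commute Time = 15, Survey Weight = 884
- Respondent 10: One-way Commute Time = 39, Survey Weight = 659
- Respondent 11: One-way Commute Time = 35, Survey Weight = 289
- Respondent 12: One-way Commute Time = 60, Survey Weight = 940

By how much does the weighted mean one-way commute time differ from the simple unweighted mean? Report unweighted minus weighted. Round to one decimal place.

-3.9

Unweighted sum = 14 + 62 + 76 + 48 + 49 + 86 + 37 + 76 + 15 + 39 + 35 + 60 = 597
Unweighted mean = 597 / 12 = 49.75
Weighted sum = 14×241 + 62×1333 + 76×1052 + 48×794 + 49×831 + 86×256 + 37×463 + 76×1168 + 15×884 + 39×659 + 35×289 + 60×940
  = 3374 + 82646 + 79952 + 38112 + 40719 + 22016 + 17131 + 88768 + 13260 + 25701 + 10115 + 56400 = 478194
Sum of weights = 241 + 1333 + 1052 + 794 + 831 + 256 + 463 + 1168 + 884 + 659 + 289 + 940 = 8910
Weighted mean = 478194 / 8910 = 53.66936
Difference (unweighted minus weighted) = -3.9193603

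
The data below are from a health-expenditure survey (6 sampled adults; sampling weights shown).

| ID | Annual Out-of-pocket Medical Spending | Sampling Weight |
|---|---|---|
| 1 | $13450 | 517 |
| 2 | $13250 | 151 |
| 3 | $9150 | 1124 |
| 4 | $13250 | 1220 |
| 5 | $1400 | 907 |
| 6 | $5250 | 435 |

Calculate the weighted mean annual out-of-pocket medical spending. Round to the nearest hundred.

Weighted sum = 13450×517 + 13250×151 + 9150×1124 + 13250×1220 + 1400×907 + 5250×435
  = 6953650 + 2000750 + 10284600 + 16165000 + 1269800 + 2283750 = 38957550
Sum of weights = 4354
Weighted mean = 38957550 / 4354 = 8947.531

8900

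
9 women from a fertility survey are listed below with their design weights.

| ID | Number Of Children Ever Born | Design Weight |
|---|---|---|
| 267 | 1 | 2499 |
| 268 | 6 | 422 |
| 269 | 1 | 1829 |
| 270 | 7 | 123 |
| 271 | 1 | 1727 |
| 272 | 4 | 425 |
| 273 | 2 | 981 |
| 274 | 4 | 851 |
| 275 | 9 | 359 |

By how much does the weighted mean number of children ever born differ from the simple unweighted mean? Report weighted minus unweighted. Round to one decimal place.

-1.7

Unweighted sum = 1 + 6 + 1 + 7 + 1 + 4 + 2 + 4 + 9 = 35
Unweighted mean = 35 / 9 = 3.8888889
Weighted sum = 1×2499 + 6×422 + 1×1829 + 7×123 + 1×1727 + 4×425 + 2×981 + 4×851 + 9×359
  = 19745
Sum of weights = 2499 + 422 + 1829 + 123 + 1727 + 425 + 981 + 851 + 359 = 9216
Weighted mean = 19745 / 9216 = 2.1424696
Difference (weighted minus unweighted) = -1.7464193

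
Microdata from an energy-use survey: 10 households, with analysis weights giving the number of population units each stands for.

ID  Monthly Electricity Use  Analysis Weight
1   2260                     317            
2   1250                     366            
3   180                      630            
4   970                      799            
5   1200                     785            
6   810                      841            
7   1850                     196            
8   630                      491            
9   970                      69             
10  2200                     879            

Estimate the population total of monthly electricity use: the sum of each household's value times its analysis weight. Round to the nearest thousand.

Weighted total = 6358220

6358000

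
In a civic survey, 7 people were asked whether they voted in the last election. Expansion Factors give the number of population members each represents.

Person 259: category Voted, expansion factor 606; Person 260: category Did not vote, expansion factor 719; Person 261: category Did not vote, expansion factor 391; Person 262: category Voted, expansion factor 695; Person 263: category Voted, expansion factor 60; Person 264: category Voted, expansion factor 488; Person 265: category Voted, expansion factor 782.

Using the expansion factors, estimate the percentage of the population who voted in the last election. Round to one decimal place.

Sum of weights for 'Voted' = 606 + 695 + 60 + 488 + 782 = 2631
Total weight = 606 + 719 + 391 + 695 + 60 + 488 + 782 = 3741
Weighted proportion = 2631 / 3741 = 0.70328789 → 70.328789%

70.3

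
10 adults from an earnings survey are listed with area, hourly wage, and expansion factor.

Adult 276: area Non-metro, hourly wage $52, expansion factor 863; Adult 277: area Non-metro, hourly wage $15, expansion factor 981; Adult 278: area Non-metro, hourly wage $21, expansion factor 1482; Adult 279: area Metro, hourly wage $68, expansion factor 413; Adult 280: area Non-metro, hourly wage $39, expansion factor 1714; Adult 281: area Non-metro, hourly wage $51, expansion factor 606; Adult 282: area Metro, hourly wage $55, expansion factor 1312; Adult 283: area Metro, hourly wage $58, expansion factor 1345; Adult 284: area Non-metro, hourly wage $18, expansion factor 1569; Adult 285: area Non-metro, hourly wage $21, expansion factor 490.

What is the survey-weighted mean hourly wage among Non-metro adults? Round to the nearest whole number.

Non-metro rows: 276, 277, 278, 280, 281, 284, 285
Weighted sum = 52×863 + 15×981 + 21×1482 + 39×1714 + 51×606 + 18×1569 + 21×490
  = 226997
Sum of weights = 863 + 981 + 1482 + 1714 + 606 + 1569 + 490 = 7705
Weighted mean = 226997 / 7705 = 29.460999

29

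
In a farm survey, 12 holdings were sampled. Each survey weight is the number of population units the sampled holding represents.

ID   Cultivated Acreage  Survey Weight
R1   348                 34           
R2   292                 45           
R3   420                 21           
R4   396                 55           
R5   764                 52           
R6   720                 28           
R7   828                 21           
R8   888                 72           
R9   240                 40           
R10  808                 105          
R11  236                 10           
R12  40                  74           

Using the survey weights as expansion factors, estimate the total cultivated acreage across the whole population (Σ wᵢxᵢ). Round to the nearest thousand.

Weighted total = 296544

297000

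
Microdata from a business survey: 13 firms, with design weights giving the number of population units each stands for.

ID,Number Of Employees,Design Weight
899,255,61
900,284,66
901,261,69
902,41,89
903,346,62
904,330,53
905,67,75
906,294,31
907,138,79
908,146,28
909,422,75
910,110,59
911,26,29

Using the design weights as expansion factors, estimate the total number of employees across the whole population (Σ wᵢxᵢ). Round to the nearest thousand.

163000

Weighted total = 162922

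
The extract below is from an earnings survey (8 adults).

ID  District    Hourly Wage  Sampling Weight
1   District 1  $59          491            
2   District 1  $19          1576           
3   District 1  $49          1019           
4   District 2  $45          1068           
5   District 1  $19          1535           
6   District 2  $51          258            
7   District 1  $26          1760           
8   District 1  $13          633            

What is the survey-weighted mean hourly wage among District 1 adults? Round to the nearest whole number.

District 1 rows: 1, 2, 3, 5, 7, 8
Weighted sum = 59×491 + 19×1576 + 49×1019 + 19×1535 + 26×1760 + 13×633
  = 191998
Sum of weights = 491 + 1576 + 1019 + 1535 + 1760 + 633 = 7014
Weighted mean = 191998 / 7014 = 27.373539

27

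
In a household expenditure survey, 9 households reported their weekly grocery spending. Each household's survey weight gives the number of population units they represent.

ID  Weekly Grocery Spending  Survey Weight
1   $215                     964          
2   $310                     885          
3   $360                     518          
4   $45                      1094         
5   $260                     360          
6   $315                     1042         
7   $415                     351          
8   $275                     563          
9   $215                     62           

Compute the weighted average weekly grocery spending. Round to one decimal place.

Weighted sum = 215×964 + 310×885 + 360×518 + 45×1094 + 260×360 + 315×1042 + 415×351 + 275×563 + 215×62
  = 1452970
Sum of weights = 964 + 885 + 518 + 1094 + 360 + 1042 + 351 + 563 + 62 = 5839
Weighted mean = 1452970 / 5839 = 248.83884

248.8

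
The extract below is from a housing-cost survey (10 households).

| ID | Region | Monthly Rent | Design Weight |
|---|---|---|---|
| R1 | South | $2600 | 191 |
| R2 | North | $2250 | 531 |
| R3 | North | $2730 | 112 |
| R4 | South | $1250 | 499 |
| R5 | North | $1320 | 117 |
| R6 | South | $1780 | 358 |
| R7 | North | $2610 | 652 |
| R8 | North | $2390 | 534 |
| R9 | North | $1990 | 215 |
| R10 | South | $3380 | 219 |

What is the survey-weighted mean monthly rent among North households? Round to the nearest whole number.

North rows: R2, R3, R5, R7, R8, R9
Weighted sum = 2250×531 + 2730×112 + 1320×117 + 2610×652 + 2390×534 + 1990×215
  = 1194750 + 305760 + 154440 + 1701720 + 1276260 + 427850 = 5060780
Sum of weights = 531 + 112 + 117 + 652 + 534 + 215 = 2161
Weighted mean = 5060780 / 2161 = 2341.8695

2342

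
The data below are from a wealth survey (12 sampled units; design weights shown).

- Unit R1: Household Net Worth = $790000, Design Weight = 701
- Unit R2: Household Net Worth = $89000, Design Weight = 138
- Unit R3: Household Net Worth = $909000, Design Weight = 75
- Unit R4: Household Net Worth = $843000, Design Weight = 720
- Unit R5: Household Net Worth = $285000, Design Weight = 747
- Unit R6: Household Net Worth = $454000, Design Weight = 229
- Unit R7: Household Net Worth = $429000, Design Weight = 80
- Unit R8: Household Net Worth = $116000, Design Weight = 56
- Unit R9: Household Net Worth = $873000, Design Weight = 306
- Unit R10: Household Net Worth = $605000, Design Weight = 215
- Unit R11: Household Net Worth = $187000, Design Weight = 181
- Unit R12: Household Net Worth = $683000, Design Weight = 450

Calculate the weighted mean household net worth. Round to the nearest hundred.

599600

Weighted sum = 790000×701 + 89000×138 + 909000×75 + 843000×720 + 285000×747 + 454000×229 + 429000×80 + 116000×56 + 873000×306 + 605000×215 + 187000×181 + 683000×450
  = 553790000 + 12282000 + 68175000 + 606960000 + 212895000 + 103966000 + 34320000 + 6496000 + 267138000 + 130075000 + 33847000 + 307350000 = 2337294000
Sum of weights = 701 + 138 + 75 + 720 + 747 + 229 + 80 + 56 + 306 + 215 + 181 + 450 = 3898
Weighted mean = 2337294000 / 3898 = 599613.65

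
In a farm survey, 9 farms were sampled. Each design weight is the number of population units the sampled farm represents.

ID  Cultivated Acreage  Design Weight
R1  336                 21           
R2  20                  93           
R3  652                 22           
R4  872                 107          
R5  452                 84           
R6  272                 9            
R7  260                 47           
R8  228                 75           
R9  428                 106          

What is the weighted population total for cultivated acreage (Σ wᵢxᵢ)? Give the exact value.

Weighted total = 336×21 + 20×93 + 652×22 + 872×107 + 452×84 + 272×9 + 260×47 + 228×75 + 428×106
  = 7056 + 1860 + 14344 + 93304 + 37968 + 2448 + 12220 + 17100 + 45368 = 231668

231668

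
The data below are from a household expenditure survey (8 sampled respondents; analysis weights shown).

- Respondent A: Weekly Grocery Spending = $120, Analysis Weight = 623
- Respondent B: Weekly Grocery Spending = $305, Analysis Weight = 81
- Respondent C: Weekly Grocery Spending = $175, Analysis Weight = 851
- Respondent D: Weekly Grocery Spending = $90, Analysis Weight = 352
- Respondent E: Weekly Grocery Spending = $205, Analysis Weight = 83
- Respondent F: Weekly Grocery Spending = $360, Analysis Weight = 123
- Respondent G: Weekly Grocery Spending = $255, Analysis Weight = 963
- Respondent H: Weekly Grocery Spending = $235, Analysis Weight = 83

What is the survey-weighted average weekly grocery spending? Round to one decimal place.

192.0

Weighted sum = 120×623 + 305×81 + 175×851 + 90×352 + 205×83 + 360×123 + 255×963 + 235×83
  = 606435
Sum of weights = 3159
Weighted mean = 606435 / 3159 = 191.97056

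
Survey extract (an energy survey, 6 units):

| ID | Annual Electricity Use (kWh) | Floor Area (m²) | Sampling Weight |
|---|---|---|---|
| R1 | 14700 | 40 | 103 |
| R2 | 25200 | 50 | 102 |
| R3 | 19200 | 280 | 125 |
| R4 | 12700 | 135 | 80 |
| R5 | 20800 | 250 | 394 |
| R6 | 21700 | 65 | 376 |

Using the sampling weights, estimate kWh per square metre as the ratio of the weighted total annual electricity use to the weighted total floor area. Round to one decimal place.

134.0

Σ wᵢ·y = 14700×103 + 25200×102 + 19200×125 + 12700×80 + 20800×394 + 21700×376
  = 23854900
Σ wᵢ·x = 40×103 + 50×102 + 280×125 + 135×80 + 250×394 + 65×376
  = 4120 + 5100 + 35000 + 10800 + 98500 + 24440 = 177960
Ratio = 23854900 / 177960 = 134.04641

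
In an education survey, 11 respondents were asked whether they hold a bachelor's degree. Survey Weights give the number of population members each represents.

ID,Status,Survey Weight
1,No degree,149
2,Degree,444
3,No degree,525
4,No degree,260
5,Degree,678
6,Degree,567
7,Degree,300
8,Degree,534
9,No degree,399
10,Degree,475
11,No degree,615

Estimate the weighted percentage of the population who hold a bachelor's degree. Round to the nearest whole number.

61

Sum of weights for 'Degree' = 444 + 678 + 567 + 300 + 534 + 475 = 2998
Total weight = 149 + 444 + 525 + 260 + 678 + 567 + 300 + 534 + 399 + 475 + 615 = 4946
Weighted proportion = 2998 / 4946 = 0.60614638 → 60.614638%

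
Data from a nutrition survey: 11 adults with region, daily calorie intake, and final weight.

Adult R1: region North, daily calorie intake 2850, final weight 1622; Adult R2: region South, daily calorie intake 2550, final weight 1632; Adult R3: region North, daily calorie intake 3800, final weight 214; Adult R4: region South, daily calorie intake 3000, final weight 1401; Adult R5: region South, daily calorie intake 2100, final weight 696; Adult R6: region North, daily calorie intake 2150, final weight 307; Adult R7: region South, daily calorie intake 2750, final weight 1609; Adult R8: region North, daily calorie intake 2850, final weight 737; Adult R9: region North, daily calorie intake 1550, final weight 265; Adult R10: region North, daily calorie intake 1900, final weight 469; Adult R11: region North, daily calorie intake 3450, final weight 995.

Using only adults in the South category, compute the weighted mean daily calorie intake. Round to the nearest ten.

South rows: R2, R4, R5, R7
Weighted sum = 2550×1632 + 3000×1401 + 2100×696 + 2750×1609
  = 4161600 + 4203000 + 1461600 + 4424750 = 14250950
Sum of weights = 5338
Weighted mean = 14250950 / 5338 = 2669.7171

2670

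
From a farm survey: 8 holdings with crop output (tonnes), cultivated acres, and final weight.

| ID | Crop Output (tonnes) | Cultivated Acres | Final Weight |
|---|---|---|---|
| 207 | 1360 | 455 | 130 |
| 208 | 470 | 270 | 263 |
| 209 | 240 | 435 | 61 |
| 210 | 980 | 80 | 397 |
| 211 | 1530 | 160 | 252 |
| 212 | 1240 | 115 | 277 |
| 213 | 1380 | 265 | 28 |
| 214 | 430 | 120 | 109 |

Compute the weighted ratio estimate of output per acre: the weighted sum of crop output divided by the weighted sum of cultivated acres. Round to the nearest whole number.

5

Σ wᵢ·y = 1360×130 + 470×263 + 240×61 + 980×397 + 1530×252 + 1240×277 + 1380×28 + 430×109
  = 176800 + 123610 + 14640 + 389060 + 385560 + 343480 + 38640 + 46870 = 1518660
Σ wᵢ·x = 455×130 + 270×263 + 435×61 + 80×397 + 160×252 + 115×277 + 265×28 + 120×109
  = 59150 + 71010 + 26535 + 31760 + 40320 + 31855 + 7420 + 13080 = 281130
Ratio = 1518660 / 281130 = 5.4019848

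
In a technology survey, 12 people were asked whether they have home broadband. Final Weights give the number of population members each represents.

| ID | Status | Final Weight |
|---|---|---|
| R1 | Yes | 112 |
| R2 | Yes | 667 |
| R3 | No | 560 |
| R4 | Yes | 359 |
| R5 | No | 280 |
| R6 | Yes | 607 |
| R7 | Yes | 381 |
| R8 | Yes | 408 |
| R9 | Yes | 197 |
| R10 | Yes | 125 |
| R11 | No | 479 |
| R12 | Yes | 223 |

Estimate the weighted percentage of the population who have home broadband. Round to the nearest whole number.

70

Sum of weights for 'Yes' = 112 + 667 + 359 + 607 + 381 + 408 + 197 + 125 + 223 = 3079
Total weight = 4398
Weighted proportion = 3079 / 4398 = 0.70009095 → 70.009095%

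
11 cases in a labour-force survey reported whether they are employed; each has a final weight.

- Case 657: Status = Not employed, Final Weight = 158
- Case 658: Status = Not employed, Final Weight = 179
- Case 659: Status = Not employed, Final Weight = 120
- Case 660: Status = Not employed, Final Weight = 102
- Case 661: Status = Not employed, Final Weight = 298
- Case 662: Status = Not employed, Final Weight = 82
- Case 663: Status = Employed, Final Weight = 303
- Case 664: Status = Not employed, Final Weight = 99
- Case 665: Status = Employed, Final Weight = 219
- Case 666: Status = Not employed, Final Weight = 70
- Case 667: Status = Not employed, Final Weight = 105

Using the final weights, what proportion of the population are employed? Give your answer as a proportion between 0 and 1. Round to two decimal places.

0.30

Sum of weights for 'Employed' = 303 + 219 = 522
Total weight = 158 + 179 + 120 + 102 + 298 + 82 + 303 + 99 + 219 + 70 + 105 = 1735
Weighted proportion = 522 / 1735 = 0.30086455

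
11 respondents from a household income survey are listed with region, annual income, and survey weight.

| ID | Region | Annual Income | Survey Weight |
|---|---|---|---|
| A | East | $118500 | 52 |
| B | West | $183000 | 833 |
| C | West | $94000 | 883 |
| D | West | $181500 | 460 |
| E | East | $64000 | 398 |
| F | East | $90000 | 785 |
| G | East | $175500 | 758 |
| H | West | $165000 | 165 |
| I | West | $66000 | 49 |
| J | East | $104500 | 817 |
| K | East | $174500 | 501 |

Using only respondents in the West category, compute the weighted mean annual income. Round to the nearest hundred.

West rows: B, C, D, H, I
Weighted sum = 183000×833 + 94000×883 + 181500×460 + 165000×165 + 66000×49
  = 152439000 + 83002000 + 83490000 + 27225000 + 3234000 = 349390000
Sum of weights = 2390
Weighted mean = 349390000 / 2390 = 146188.28

146200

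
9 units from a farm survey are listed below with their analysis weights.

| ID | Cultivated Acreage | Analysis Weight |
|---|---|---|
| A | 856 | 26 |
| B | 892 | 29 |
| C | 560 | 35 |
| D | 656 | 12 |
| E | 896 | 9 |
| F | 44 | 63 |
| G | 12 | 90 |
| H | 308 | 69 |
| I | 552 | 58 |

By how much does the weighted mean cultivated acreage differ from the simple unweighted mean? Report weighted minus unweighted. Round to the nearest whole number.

Unweighted sum = 856 + 892 + 560 + 656 + 896 + 44 + 12 + 308 + 552 = 4776
Unweighted mean = 4776 / 9 = 530.66667
Weighted sum = 856×26 + 892×29 + 560×35 + 656×12 + 896×9 + 44×63 + 12×90 + 308×69 + 552×58
  = 22256 + 25868 + 19600 + 7872 + 8064 + 2772 + 1080 + 21252 + 32016 = 140780
Sum of weights = 26 + 29 + 35 + 12 + 9 + 63 + 90 + 69 + 58 = 391
Weighted mean = 140780 / 391 = 360.05115
Difference (weighted minus unweighted) = -170.61552

-171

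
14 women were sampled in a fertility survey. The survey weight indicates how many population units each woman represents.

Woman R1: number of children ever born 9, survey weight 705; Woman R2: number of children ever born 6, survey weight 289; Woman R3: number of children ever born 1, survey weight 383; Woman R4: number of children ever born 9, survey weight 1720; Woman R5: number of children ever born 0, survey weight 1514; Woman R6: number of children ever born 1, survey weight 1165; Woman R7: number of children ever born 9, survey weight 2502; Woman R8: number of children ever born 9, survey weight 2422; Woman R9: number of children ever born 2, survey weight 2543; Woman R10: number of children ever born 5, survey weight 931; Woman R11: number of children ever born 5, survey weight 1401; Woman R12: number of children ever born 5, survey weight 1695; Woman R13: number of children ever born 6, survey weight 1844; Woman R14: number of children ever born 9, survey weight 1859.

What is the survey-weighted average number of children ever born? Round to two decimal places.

Weighted sum = 122439
Sum of weights = 20973
Weighted mean = 122439 / 20973 = 5.8379345

5.84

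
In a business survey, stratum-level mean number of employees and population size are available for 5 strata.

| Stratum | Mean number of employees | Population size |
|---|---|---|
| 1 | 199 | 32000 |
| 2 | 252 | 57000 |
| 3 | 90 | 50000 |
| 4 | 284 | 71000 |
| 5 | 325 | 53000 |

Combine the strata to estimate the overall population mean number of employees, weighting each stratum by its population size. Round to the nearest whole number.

238

Σ Nₕ·x̄ₕ = 199×32000 + 252×57000 + 90×50000 + 284×71000 + 325×53000
  = 6368000 + 14364000 + 4500000 + 20164000 + 17225000 = 62621000
Σ Nₕ = 32000 + 57000 + 50000 + 71000 + 53000 = 263000
Overall mean = 62621000 / 263000 = 238.10266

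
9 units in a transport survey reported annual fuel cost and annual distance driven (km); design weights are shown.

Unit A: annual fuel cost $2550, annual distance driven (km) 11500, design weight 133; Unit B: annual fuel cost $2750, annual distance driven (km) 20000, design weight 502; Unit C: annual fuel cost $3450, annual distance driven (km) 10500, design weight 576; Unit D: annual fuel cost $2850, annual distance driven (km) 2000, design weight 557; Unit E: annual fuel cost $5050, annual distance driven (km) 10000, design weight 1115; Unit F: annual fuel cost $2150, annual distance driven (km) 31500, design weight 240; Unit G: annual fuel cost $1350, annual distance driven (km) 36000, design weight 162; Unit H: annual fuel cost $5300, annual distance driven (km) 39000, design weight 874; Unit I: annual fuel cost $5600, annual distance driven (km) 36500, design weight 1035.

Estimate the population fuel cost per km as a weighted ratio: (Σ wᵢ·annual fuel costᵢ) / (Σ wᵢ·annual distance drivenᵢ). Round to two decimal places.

Σ wᵢ·y = 2550×133 + 2750×502 + 3450×576 + 2850×557 + 5050×1115 + 2150×240 + 1350×162 + 5300×874 + 5600×1035
  = 339150 + 1380500 + 1987200 + 1587450 + 5630750 + 516000 + 218700 + 4632200 + 5796000 = 22087950
Σ wᵢ·x = 11500×133 + 20000×502 + 10500×576 + 2000×557 + 10000×1115 + 31500×240 + 36000×162 + 39000×874 + 36500×1035
  = 115137000
Ratio = 22087950 / 115137000 = 0.19184059

0.19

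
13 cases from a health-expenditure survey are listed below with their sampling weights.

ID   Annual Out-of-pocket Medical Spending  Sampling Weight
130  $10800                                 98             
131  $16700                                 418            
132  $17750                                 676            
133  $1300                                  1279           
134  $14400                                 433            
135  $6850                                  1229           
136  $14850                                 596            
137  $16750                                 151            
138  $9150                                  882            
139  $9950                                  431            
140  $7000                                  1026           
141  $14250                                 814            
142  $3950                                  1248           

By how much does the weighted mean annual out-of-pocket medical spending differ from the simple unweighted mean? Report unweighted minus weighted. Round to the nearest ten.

Unweighted sum = 143700
Unweighted mean = 143700 / 13 = 11053.846
Weighted sum = 83804250
Sum of weights = 9281
Weighted mean = 83804250 / 9281 = 9029.6574
Difference (unweighted minus weighted) = 2024.1888

2020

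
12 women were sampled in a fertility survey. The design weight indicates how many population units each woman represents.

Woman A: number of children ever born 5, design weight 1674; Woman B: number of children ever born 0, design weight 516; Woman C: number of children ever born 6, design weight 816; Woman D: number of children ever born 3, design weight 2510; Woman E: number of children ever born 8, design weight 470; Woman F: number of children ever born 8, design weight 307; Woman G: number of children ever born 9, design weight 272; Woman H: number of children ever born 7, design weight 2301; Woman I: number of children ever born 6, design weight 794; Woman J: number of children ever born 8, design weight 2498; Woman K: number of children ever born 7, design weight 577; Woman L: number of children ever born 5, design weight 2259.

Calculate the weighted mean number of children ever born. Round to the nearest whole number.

6

Weighted sum = 85649
Sum of weights = 14994
Weighted mean = 85649 / 14994 = 5.7122182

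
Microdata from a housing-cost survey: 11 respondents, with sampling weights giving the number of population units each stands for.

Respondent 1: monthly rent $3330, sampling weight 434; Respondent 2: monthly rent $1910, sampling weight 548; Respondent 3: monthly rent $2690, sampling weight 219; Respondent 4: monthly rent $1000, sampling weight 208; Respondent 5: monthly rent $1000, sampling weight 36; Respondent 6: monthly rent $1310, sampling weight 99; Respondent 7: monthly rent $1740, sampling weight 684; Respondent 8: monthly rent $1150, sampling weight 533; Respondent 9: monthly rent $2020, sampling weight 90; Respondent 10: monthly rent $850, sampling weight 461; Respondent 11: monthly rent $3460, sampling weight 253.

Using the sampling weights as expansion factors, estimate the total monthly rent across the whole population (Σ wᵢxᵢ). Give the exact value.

6706840

Weighted total = 6706840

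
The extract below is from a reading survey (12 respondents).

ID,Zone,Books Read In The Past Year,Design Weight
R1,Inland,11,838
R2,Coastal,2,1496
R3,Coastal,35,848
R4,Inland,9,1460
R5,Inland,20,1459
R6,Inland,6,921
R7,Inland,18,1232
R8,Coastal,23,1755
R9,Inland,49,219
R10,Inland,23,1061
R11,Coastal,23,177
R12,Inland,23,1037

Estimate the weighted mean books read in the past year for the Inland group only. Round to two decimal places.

Inland rows: R1, R4, R5, R6, R7, R9, R10, R12
Weighted sum = 11×838 + 9×1460 + 20×1459 + 6×921 + 18×1232 + 49×219 + 23×1061 + 23×1037
  = 9218 + 13140 + 29180 + 5526 + 22176 + 10731 + 24403 + 23851 = 138225
Sum of weights = 838 + 1460 + 1459 + 921 + 1232 + 219 + 1061 + 1037 = 8227
Weighted mean = 138225 / 8227 = 16.801386

16.80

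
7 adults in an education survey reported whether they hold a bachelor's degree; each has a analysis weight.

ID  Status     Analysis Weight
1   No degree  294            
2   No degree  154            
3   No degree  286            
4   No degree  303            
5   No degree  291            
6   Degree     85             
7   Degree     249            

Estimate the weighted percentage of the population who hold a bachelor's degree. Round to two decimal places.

20.10

Sum of weights for 'Degree' = 85 + 249 = 334
Total weight = 294 + 154 + 286 + 303 + 291 + 85 + 249 = 1662
Weighted proportion = 334 / 1662 = 0.2009627 → 20.09627%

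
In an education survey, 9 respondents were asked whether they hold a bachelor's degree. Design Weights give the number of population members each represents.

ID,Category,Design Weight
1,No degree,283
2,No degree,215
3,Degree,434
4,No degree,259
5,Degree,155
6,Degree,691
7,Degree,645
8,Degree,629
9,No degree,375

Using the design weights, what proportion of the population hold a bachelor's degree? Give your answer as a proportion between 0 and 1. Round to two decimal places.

Sum of weights for 'Degree' = 434 + 155 + 691 + 645 + 629 = 2554
Total weight = 283 + 215 + 434 + 259 + 155 + 691 + 645 + 629 + 375 = 3686
Weighted proportion = 2554 / 3686 = 0.69289202

0.69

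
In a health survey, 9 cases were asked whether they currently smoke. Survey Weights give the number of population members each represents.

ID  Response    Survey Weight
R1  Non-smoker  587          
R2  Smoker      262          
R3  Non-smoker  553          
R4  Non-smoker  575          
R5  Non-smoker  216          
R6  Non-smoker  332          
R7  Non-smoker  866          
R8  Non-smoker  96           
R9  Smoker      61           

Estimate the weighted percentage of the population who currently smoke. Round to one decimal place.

9.1

Sum of weights for 'Smoker' = 262 + 61 = 323
Total weight = 3548
Weighted proportion = 323 / 3548 = 0.091037204 → 9.1037204%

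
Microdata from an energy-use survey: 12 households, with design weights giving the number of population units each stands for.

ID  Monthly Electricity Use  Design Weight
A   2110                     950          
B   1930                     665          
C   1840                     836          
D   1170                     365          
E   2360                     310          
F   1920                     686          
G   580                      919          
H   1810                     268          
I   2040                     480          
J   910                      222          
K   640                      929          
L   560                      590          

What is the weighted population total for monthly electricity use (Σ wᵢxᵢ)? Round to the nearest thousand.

10426000

Weighted total = 2110×950 + 1930×665 + 1840×836 + 1170×365 + 2360×310 + 1920×686 + 580×919 + 1810×268 + 2040×480 + 910×222 + 640×929 + 560×590
  = 2004500 + 1283450 + 1538240 + 427050 + 731600 + 1317120 + 533020 + 485080 + 979200 + 202020 + 594560 + 330400 = 10426240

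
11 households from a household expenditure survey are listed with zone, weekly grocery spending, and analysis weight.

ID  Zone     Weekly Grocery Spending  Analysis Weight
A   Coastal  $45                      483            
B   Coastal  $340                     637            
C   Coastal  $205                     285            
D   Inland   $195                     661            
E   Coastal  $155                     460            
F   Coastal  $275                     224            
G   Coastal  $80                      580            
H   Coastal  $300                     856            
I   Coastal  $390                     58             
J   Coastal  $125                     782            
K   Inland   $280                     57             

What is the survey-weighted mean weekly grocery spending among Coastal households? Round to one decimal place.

Coastal rows: A, B, C, E, F, G, H, I, J
Weighted sum = 853210
Sum of weights = 483 + 637 + 285 + 460 + 224 + 580 + 856 + 58 + 782 = 4365
Weighted mean = 853210 / 4365 = 195.46621

195.5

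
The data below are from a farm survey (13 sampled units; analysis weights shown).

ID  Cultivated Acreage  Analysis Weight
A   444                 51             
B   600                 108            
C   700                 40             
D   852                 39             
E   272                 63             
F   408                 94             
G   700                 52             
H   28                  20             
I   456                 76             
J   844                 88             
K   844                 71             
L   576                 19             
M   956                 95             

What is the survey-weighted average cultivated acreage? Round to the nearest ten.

630

Weighted sum = 511736
Sum of weights = 816
Weighted mean = 511736 / 816 = 627.12745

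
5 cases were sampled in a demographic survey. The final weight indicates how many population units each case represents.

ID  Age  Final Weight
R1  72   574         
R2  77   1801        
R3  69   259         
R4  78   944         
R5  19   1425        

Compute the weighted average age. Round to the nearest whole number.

Weighted sum = 72×574 + 77×1801 + 69×259 + 78×944 + 19×1425
  = 41328 + 138677 + 17871 + 73632 + 27075 = 298583
Sum of weights = 574 + 1801 + 259 + 944 + 1425 = 5003
Weighted mean = 298583 / 5003 = 59.680792

60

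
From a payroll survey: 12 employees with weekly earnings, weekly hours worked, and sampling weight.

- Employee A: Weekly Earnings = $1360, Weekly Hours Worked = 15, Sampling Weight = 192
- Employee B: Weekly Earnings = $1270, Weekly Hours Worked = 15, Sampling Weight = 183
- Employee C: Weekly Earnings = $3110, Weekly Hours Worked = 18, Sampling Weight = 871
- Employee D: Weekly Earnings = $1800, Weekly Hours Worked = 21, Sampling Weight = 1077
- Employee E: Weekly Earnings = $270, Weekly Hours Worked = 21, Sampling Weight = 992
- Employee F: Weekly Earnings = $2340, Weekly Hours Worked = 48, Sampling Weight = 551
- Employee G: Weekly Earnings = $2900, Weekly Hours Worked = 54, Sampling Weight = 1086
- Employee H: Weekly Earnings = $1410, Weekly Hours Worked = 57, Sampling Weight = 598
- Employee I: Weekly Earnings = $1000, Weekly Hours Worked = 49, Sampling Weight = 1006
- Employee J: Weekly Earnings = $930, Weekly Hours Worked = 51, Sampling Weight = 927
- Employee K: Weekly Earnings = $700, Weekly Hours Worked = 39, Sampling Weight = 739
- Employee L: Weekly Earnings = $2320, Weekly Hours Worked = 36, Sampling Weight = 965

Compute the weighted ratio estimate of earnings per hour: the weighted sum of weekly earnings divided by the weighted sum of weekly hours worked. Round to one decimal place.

Σ wᵢ·y = 1360×192 + 1270×183 + 3110×871 + 1800×1077 + 270×992 + 2340×551 + 2900×1086 + 1410×598 + 1000×1006 + 930×927 + 700×739 + 2320×965
  = 15314910
Σ wᵢ·x = 15×192 + 15×183 + 18×871 + 21×1077 + 21×992 + 48×551 + 54×1086 + 57×598 + 49×1006 + 51×927 + 39×739 + 36×965
  = 2880 + 2745 + 15678 + 22617 + 20832 + 26448 + 58644 + 34086 + 49294 + 47277 + 28821 + 34740 = 344062
Ratio = 15314910 / 344062 = 44.512065

44.5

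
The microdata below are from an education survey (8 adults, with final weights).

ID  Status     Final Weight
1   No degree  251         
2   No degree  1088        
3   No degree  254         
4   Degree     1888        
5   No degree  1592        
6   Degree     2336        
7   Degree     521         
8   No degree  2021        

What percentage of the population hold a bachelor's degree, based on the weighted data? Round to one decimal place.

Sum of weights for 'Degree' = 1888 + 2336 + 521 = 4745
Total weight = 251 + 1088 + 254 + 1888 + 1592 + 2336 + 521 + 2021 = 9951
Weighted proportion = 4745 / 9951 = 0.4768365 → 47.68365%

47.7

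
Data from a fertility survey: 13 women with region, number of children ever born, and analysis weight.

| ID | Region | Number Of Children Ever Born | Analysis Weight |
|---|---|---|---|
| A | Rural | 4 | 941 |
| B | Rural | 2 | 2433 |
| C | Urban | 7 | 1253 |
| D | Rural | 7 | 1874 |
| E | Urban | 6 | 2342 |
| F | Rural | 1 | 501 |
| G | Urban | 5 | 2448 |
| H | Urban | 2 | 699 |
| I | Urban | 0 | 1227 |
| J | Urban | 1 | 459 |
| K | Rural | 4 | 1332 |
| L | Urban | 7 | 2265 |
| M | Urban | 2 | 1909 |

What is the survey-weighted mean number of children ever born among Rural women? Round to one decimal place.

Rural rows: A, B, D, F, K
Weighted sum = 27577
Sum of weights = 941 + 2433 + 1874 + 501 + 1332 = 7081
Weighted mean = 27577 / 7081 = 3.8945064

3.9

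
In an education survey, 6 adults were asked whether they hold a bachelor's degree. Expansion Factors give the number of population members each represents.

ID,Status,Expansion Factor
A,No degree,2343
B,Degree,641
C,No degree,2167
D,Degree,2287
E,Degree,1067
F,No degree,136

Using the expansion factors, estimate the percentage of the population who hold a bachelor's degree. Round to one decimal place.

Sum of weights for 'Degree' = 641 + 2287 + 1067 = 3995
Total weight = 2343 + 641 + 2167 + 2287 + 1067 + 136 = 8641
Weighted proportion = 3995 / 8641 = 0.46233075 → 46.233075%

46.2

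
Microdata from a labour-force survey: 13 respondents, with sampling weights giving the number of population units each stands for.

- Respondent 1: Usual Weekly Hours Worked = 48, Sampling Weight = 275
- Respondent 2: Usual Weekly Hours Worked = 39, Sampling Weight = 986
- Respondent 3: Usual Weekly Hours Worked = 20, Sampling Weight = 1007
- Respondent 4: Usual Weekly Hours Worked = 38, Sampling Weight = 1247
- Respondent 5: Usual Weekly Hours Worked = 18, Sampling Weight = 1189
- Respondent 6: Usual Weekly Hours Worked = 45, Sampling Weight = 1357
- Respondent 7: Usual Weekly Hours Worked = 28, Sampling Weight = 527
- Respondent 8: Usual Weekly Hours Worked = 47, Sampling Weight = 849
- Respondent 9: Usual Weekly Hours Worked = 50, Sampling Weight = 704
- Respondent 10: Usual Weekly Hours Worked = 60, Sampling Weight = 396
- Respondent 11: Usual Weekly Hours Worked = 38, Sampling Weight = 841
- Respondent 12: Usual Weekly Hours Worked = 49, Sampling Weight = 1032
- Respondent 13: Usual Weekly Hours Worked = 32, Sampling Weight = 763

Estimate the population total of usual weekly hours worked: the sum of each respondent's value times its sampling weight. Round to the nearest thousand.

Weighted total = 422208

422000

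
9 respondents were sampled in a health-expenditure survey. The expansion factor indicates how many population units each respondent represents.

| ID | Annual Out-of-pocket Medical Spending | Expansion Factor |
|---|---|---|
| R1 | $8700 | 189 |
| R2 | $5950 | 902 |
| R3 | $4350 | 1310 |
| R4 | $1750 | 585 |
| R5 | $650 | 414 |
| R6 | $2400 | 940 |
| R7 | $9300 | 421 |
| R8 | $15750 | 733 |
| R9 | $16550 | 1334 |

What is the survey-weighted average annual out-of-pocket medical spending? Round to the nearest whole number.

7879

Weighted sum = 8700×189 + 5950×902 + 4350×1310 + 1750×585 + 650×414 + 2400×940 + 9300×421 + 15750×733 + 16550×1334
  = 1644300 + 5366900 + 5698500 + 1023750 + 269100 + 2256000 + 3915300 + 11544750 + 22077700 = 53796300
Sum of weights = 189 + 902 + 1310 + 585 + 414 + 940 + 421 + 733 + 1334 = 6828
Weighted mean = 53796300 / 6828 = 7878.7786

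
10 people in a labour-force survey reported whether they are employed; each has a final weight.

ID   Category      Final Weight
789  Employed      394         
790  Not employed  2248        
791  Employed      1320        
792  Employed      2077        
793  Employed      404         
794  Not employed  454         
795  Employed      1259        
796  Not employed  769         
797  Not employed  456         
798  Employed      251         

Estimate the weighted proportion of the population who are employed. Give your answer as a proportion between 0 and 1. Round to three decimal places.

Sum of weights for 'Employed' = 394 + 1320 + 2077 + 404 + 1259 + 251 = 5705
Total weight = 394 + 2248 + 1320 + 2077 + 404 + 454 + 1259 + 769 + 456 + 251 = 9632
Weighted proportion = 5705 / 9632 = 0.59229651

0.592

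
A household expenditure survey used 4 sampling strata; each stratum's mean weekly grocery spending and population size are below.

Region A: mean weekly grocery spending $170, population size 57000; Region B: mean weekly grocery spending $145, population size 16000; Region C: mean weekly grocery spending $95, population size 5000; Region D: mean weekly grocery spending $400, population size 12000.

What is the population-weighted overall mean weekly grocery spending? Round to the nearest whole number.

192

Σ Nₕ·x̄ₕ = 170×57000 + 145×16000 + 95×5000 + 400×12000
  = 17285000
Σ Nₕ = 57000 + 16000 + 5000 + 12000 = 90000
Overall mean = 17285000 / 90000 = 192.05556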